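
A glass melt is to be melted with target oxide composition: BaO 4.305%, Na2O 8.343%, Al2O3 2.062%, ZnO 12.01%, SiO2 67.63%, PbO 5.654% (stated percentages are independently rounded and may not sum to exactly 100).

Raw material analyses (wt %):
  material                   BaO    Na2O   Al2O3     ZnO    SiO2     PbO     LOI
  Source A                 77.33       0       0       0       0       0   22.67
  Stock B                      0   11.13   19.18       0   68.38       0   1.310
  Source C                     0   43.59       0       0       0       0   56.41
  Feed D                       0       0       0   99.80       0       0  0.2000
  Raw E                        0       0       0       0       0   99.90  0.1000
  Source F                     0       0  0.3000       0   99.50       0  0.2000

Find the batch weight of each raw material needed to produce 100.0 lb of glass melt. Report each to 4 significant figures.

Mid-chain values are displayed, with 4-significant-digit rounding, between the steps. The whole derivation keeps exact precision at all times — every reported figure is rounded once only — all derived quantities are re-derived at exact precision (net glass mass, totals, LOI, the six compositions, yield) starting from the weights at 100.0 lb of glass as given in question or answer.
Oxide-by-oxide targets in 100.0 lb glass melt:
  BaO: 4.305% × 100.0 = 4.305 lb
  Na2O: 8.343% × 100.0 = 8.343 lb
  Al2O3: 2.062% × 100.0 = 2.062 lb
  ZnO: 12.01% × 100.0 = 12.01 lb
  SiO2: 67.63% × 100.0 = 67.63 lb
  PbO: 5.654% × 100.0 = 5.654 lb
Checking each oxide sum given the weights on record, against the basis in use (delivered sums recover each target exact up to rounding of places):
  BaO: 5.567·0.7733 = 4.305 lb (target 4.305 lb)
  Na2O: 9.793·0.1113 + 16.64·0.4359 = 8.343 lb (target 8.343 lb)
  Al2O3: 9.793·0.1918 + 61.24·0.003000 = 2.062 lb (target 2.062 lb)
  ZnO: 12.03·0.9980 = 12.01 lb (target 12.01 lb)
  SiO2: 9.793·0.6838 + 61.24·0.9950 = 67.63 lb (target 67.63 lb)
  PbO: 5.660·0.9990 = 5.654 lb (target 5.654 lb)
Glass-mass closure: total charge less LOI = 100.0 lb (targets for the oxides total 100.0 lb; with the basis standing at 100.0 lb — gaps are rounding artifacts).
Whole-batch sum: Σ batch = 110.9 lb; ignition loss, Σ(batch × LOI) = 10.93 lb; glass ÷ batch gives a yield of 90.15%.

Batch per 100.0 lb glass melt:
  Source A: 5.567 lb
  Stock B: 9.793 lb
  Source C: 16.64 lb
  Feed D: 12.03 lb
  Raw E: 5.660 lb
  Source F: 61.24 lb
Total batch = 110.9 lb; LOI loss = 10.93 lb; yield = 90.15%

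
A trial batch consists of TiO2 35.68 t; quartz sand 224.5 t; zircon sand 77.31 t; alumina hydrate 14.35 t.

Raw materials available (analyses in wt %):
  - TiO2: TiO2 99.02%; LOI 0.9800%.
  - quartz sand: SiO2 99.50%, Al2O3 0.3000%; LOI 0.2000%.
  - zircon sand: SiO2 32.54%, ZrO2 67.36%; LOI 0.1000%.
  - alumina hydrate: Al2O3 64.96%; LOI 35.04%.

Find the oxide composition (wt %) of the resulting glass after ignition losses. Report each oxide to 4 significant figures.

Glass mass = 345.9 t (batch 351.8 − LOI 5.904).
Composition: SiO2 71.84%, TiO2 10.21%, Al2O3 2.889%, ZrO2 15.05%

The working math maintains exact precision from start to finish — intermediates are shown, rounded to four significant figures, on the page; a single rounding yields every reported figure. The derived quantities are rebuilt at full float precision (LOI, totals, the four compositions, the yield, net glass mass) from the weighed amounts per 345.9 t of glass as quoted within the problem or the answer.
Mass of each oxide from the mix:
  SiO2: 224.5·0.9950 + 77.31·0.3254 = 248.5 t
  TiO2: 35.68·0.9902 = 35.33 t
  Al2O3: 224.5·0.003000 + 14.35·0.6496 = 9.995 t
  ZrO2: 77.31·0.6736 = 52.08 t
LOI: 35.68·0.009800 + 224.5·0.002000 + 77.31·0.001000 + 14.35·0.3504 = 5.904 t
Glass mass = batch − LOI = 351.8 − 5.904 = 345.9 t (= Σ oxide masses)
each wt % is 100 × oxide ÷ glass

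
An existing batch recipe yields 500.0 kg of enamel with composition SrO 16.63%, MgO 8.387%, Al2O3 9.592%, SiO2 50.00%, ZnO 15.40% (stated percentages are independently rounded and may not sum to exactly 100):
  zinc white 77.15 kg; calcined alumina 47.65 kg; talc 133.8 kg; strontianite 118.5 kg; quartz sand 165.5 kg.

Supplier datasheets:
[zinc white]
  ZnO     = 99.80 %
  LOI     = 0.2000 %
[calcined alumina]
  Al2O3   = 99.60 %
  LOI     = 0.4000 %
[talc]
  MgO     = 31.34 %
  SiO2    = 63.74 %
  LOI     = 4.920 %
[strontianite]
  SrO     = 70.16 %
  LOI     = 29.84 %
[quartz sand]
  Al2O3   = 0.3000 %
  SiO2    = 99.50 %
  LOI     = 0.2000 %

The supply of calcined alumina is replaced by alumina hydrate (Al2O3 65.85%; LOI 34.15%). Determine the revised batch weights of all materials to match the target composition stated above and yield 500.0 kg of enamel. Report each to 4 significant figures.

Revised batch per 500.0 kg enamel:
  zinc white: 77.15 kg
  alumina hydrate: 72.08 kg
  talc: 133.8 kg
  strontianite: 118.5 kg
  quartz sand: 165.5 kg
Total batch = 567.0 kg; LOI loss = 67.04 kg

Each numeric step keeps full float precision in every operation; rounding to four significant digits applies to each working value as displayed — each reported number is rounded once only. Derived quantities, which include net glass mass, five oxide percentages, totals, LOI, the yield, are recomputed at full precision, exactly as shown in problem or answer, using the weight values for 500.0 kg of glass.
Oxide mass targets, per 500.0 kg enamel:
  SrO: 16.63% × 500.0 = 83.15 kg
  MgO: 8.387% × 500.0 = 41.94 kg
  Al2O3: 9.592% × 500.0 = 47.96 kg
  SiO2: 50.00% × 500.0 = 250.0 kg
  ZnO: 15.40% × 500.0 = 77.00 kg
Mass-balance tally per oxide from the weights as reported, versus the basis set out (oxide sums agree with the targets modulo rounding of the values):
  SrO: 118.5·0.7016 = 83.14 kg (target 83.15 kg)
  MgO: 133.8·0.3134 = 41.93 kg (target 41.94 kg)
  Al2O3: 72.08·0.6585 + 165.5·0.003000 = 47.96 kg (target 47.96 kg)
  SiO2: 133.8·0.6374 + 165.5·0.9950 = 250.0 kg (target 250.0 kg)
  ZnO: 77.15·0.9980 = 77.00 kg (target 77.00 kg)
Mass balance on the glass: batch Σ − ignition loss = 500.0 kg (per-oxide target masses sum to 500.0 kg; against the stated basis, 500.0 kg — rounding explains the deltas).
Batch total: Σ batch = 567.0 kg; Σ batch·LOI gives LOI loss = 67.04 kg; yield = glass ÷ total batch = 88.18%.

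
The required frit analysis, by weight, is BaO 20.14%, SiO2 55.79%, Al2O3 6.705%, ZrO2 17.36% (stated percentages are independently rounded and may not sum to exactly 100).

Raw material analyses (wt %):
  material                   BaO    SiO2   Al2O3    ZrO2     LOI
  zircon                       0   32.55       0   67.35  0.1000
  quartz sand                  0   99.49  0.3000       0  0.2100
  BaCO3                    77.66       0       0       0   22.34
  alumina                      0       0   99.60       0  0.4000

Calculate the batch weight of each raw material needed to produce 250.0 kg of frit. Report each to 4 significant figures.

Batch per 250.0 kg frit:
  zircon: 64.44 kg
  quartz sand: 119.1 kg
  BaCO3: 64.83 kg
  alumina: 16.47 kg
Total batch = 264.8 kg; LOI loss = 14.86 kg; yield = 94.39%

All internal work keeps full float precision in all steps; rounding to four significant digits extends to each in-between result as printed; each reported result takes a single rounding; derived quantities are computed in full float precision (the yield, net glass mass, four oxide percentages, the totals, ignition loss) from the batch weights for 250.0 kg of glass as given in the problem or answer text.
Per-oxide target masses for 250.0 kg frit:
  BaO: 20.14% × 250.0 = 50.35 kg
  SiO2: 55.79% × 250.0 = 139.5 kg
  Al2O3: 6.705% × 250.0 = 16.76 kg
  ZrO2: 17.36% × 250.0 = 43.40 kg
Per-oxide balance check given the weights on record, against the basis in use (every target is met by its sum modulo rounding of the values):
  BaO: 64.83·0.7766 = 50.35 kg (target 50.35 kg)
  SiO2: 64.44·0.3255 + 119.1·0.9949 = 139.5 kg (target 139.5 kg)
  Al2O3: 119.1·0.003000 + 16.47·0.9960 = 16.76 kg (target 16.76 kg)
  ZrO2: 64.44·0.6735 = 43.40 kg (target 43.40 kg)
The glass-mass cross-check: the batch minus its LOI: 250.0 kg (per-oxide target masses sum to 250.0 kg; stated basis 250.0 kg — any gap is answer rounding).
Batch grand total — Σ batch = 264.8 kg; loss to ignition Σ batch·LOI = 14.86 kg; yield: glass divided by total = 94.39%.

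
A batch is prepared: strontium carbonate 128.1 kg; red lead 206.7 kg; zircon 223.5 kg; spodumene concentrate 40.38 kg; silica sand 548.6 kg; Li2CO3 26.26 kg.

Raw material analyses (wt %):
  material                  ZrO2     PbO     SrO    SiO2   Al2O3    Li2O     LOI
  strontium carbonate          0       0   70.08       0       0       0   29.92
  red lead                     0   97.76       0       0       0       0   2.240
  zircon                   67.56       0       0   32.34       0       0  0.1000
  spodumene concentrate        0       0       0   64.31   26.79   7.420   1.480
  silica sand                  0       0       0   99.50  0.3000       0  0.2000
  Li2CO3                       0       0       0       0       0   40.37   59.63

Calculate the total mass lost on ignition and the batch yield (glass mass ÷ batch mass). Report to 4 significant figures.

Every computation holds full float precision at every stage; the intermediate values appear (rounded to four significant figures) on the page — every reported figure receives exactly one rounding. The derived quantities, including glass mass, LOI, the totals, six oxide percentages, yield, are rebuilt using the weight values at 1113 kg of glass in full float precision, as they appear in the question or the answer.
LOI of each material in turn:
  strontium carbonate: 128.1 × 0.2992 = 38.33 kg
  red lead: 206.7 × 0.02240 = 4.630 kg
  zircon: 223.5 × 0.001000 = 0.2235 kg
  spodumene concentrate: 40.38 × 0.01480 = 0.5976 kg
  silica sand: 548.6 × 0.002000 = 1.097 kg
  Li2CO3: 26.26 × 0.5963 = 15.66 kg
Total LOI = 60.53 kg
Glass = batch − LOI = 1174 − 60.53 = 1113 kg

LOI loss = 60.53 kg; glass = 1113 kg; yield = 94.84%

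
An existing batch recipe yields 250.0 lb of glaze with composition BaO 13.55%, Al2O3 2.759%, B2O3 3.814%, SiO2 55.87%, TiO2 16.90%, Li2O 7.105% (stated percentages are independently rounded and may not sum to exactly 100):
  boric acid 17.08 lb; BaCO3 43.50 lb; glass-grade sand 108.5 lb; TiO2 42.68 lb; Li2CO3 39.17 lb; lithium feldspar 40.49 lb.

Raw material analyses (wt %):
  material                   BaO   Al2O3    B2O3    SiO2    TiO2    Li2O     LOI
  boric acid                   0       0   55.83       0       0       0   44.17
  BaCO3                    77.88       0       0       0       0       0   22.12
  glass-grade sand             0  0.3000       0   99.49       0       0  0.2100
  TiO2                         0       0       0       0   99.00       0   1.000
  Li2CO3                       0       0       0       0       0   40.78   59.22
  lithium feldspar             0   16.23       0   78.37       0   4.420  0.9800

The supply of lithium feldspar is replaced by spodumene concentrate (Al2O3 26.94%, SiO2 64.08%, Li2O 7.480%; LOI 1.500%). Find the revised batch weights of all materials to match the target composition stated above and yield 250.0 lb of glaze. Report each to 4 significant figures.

The whole derivation carries full float precision through the solve — the intermediate values are displayed (rounded to four significant digits) on the page; exactly one rounding goes into each reported number. All derived quantities (the totals, glass mass, the yield, ignition loss, the six compositions) are re-derived in exact precision from the batch weights per 250.0 lb of glass, as written in either problem or answer.
Per-oxide target masses for 250.0 lb glaze:
  BaO: 13.55% × 250.0 = 33.88 lb
  Al2O3: 2.759% × 250.0 = 6.898 lb
  B2O3: 3.814% × 250.0 = 9.535 lb
  SiO2: 55.87% × 250.0 = 139.7 lb
  TiO2: 16.90% × 250.0 = 42.25 lb
  Li2O: 7.105% × 250.0 = 17.76 lb
Sums-versus-targets review given the weights on record, at the basis given (sums match the target masses up to rounding of the answer):
  BaO: 43.50·0.7788 = 33.88 lb (target 33.88 lb)
  Al2O3: 124.8·0.003000 + 24.21·0.2694 = 6.897 lb (target 6.898 lb)
  B2O3: 17.08·0.5583 = 9.536 lb (target 9.535 lb)
  SiO2: 124.8·0.9949 + 24.21·0.6408 = 139.7 lb (target 139.7 lb)
  TiO2: 42.68·0.9900 = 42.25 lb (target 42.25 lb)
  Li2O: 39.12·0.4078 + 24.21·0.07480 = 17.76 lb (target 17.76 lb)
Mass balance on the glass: Σ batch − LOI loss = 250.0 lb (targets for the oxides total 250.0 lb; stated basis 250.0 lb — a pure rounding effect).
Batch grand total — Σ batch = 291.4 lb; loss to ignition Σ batch·LOI = 41.39 lb; yield = glass ÷ total batch = 85.80%.

Revised batch per 250.0 lb glaze:
  boric acid: 17.08 lb
  BaCO3: 43.50 lb
  glass-grade sand: 124.8 lb
  TiO2: 42.68 lb
  Li2CO3: 39.12 lb
  spodumene concentrate: 24.21 lb
Total batch = 291.4 lb; LOI loss = 41.39 lb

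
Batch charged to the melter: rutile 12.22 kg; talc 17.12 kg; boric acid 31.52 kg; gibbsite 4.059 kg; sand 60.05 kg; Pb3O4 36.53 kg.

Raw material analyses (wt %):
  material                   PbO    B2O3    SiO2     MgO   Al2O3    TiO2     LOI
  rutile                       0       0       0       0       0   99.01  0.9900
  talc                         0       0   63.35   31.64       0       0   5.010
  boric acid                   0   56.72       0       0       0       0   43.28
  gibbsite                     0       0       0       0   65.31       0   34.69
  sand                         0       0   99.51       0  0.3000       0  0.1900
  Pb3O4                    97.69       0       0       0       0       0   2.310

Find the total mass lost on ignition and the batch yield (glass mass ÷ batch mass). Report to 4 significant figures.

In-progress results appear rounded to four significant digits as written. Each numeric step carries full precision through the solve. Each reported value includes exactly one rounding. Derived quantities, including six oxide percentages, LOI, glass mass, yield, totals, are recomputed from the batch weights per 144.5 kg of glass in exact precision exactly as printed in the problem or answer text.
Per-material ignition loss:
  rutile: 12.22 × 0.009900 = 0.1210 kg
  talc: 17.12 × 0.05010 = 0.8577 kg
  boric acid: 31.52 × 0.4328 = 13.64 kg
  gibbsite: 4.059 × 0.3469 = 1.408 kg
  sand: 60.05 × 0.001900 = 0.1141 kg
  Pb3O4: 36.53 × 0.02310 = 0.8438 kg
Total LOI = 16.99 kg
Glass = batch − LOI = 161.5 − 16.99 = 144.5 kg

LOI loss = 16.99 kg; glass = 144.5 kg; yield = 89.48%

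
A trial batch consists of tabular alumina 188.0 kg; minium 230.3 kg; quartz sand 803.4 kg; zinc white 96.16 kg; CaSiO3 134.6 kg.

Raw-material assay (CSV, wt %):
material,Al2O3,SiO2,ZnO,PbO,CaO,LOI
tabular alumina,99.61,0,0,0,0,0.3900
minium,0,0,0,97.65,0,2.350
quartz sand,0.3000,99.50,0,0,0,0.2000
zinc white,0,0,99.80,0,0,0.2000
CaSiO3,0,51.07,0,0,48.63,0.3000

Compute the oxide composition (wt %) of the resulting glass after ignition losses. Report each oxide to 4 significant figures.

Mid-chain values are shown rounded to four significant figures across the worked steps; the working math runs at full float precision throughout. Each reported number carries a single rounding — all derived quantities, which include LOI, totals, the yield, five oxide percentages, net glass mass, are computed at full float precision, as set out in the problem or answer text, using the weight values on 1444 kg of glass.
Mass of each oxide from the mix:
  Al2O3: 188.0·0.9961 + 803.4·0.003000 = 189.7 kg
  SiO2: 803.4·0.9950 + 134.6·0.5107 = 868.1 kg
  ZnO: 96.16·0.9980 = 95.97 kg
  PbO: 230.3·0.9765 = 224.9 kg
  CaO: 134.6·0.4863 = 65.46 kg
LOI: 188.0·0.003900 + 230.3·0.02350 + 803.4·0.002000 + 96.16·0.002000 + 134.6·0.003000 = 8.348 kg
The glass mass, total less LOI, = 1452 − 8.348 = 1444 kg (= the summed oxide contributions)
each oxide over glass, ×100, is wt %

Glass mass = 1444 kg (batch 1452 − LOI 8.348).
Composition: Al2O3 13.13%, SiO2 60.11%, ZnO 6.645%, PbO 15.57%, CaO 4.533%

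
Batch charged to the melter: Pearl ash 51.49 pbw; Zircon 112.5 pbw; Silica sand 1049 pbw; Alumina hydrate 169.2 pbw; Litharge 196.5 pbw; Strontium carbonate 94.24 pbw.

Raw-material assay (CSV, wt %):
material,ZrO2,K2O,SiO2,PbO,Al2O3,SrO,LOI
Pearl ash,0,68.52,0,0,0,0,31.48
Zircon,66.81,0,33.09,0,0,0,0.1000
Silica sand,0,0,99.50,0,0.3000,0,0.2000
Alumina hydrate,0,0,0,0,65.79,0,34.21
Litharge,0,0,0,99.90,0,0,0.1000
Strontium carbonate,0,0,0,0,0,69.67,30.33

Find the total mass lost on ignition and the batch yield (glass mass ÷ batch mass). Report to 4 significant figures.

LOI loss = 105.1 pbw; glass = 1568 pbw; yield = 93.72%

Each numeric step keeps full precision from start to finish; working values are displayed, with 4-significant-figure rounding, alongside each step — each reported result sees exactly one rounding — all derived quantities (yield, net glass mass, six oxide percentages, totals, LOI) are rebuilt using the weight values on 1568 pbw of glass in full precision exactly as shown in the question or the answer.
LOI of each material in turn:
  Pearl ash: 51.49 × 0.3148 = 16.21 pbw
  Zircon: 112.5 × 0.001000 = 0.1125 pbw
  Silica sand: 1049 × 0.002000 = 2.098 pbw
  Alumina hydrate: 169.2 × 0.3421 = 57.88 pbw
  Litharge: 196.5 × 0.001000 = 0.1965 pbw
  Strontium carbonate: 94.24 × 0.3033 = 28.58 pbw
Total LOI = 105.1 pbw
Glass = batch − LOI = 1673 − 105.1 = 1568 pbw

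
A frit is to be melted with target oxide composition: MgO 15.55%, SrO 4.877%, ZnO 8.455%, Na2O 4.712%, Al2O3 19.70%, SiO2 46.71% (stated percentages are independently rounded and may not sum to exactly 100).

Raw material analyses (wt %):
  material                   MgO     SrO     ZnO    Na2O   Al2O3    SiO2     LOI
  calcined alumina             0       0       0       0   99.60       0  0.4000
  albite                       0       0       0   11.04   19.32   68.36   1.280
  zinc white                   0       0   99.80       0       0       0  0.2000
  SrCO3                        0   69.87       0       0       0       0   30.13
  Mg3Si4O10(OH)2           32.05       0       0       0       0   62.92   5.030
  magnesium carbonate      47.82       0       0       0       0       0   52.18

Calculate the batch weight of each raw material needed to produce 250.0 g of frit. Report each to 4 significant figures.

The working math maintains exact precision in all steps; intermediates are shown (rounded to four significant figures) within the worked lines; every reported figure takes exactly one rounding; all derived quantities, which include totals, yield, net glass mass, the six compositions, LOI, are computed at full float precision, as given in either problem or answer, from the batch weights per 250.0 g of glass.
Per-oxide target masses for 250.0 g frit:
  MgO: 15.55% × 250.0 = 38.88 g
  SrO: 4.877% × 250.0 = 12.19 g
  ZnO: 8.455% × 250.0 = 21.14 g
  Na2O: 4.712% × 250.0 = 11.78 g
  Al2O3: 19.70% × 250.0 = 49.25 g
  SiO2: 46.71% × 250.0 = 116.8 g
Sums-versus-targets review working from each reported weight, on the stated basis (every target is met by its sum given rounding of the digits):
  MgO: 69.66·0.3205 + 34.60·0.4782 = 38.87 g (target 38.88 g)
  SrO: 17.45·0.6987 = 12.19 g (target 12.19 g)
  ZnO: 21.18·0.9980 = 21.14 g (target 21.14 g)
  Na2O: 106.7·0.1104 = 11.78 g (target 11.78 g)
  Al2O3: 28.75·0.9960 + 106.7·0.1932 = 49.25 g (target 49.25 g)
  SiO2: 106.7·0.6836 + 69.66·0.6292 = 116.8 g (target 116.8 g)
Glass-mass sanity pass: Σ batch − LOI loss = 250.0 g (the targets, summed, come to 250.0 g; versus the stated basis of 250.0 g — rounding explains the deltas).
Whole-batch sum: Σ batch = 278.3 g; LOI removed, Σ of batch·LOI: 28.34 g; the yield ratio, glass ÷ batch: 89.82%.

Batch per 250.0 g frit:
  calcined alumina: 28.75 g
  albite: 106.7 g
  zinc white: 21.18 g
  SrCO3: 17.45 g
  Mg3Si4O10(OH)2: 69.66 g
  magnesium carbonate: 34.60 g
Total batch = 278.3 g; LOI loss = 28.34 g; yield = 89.82%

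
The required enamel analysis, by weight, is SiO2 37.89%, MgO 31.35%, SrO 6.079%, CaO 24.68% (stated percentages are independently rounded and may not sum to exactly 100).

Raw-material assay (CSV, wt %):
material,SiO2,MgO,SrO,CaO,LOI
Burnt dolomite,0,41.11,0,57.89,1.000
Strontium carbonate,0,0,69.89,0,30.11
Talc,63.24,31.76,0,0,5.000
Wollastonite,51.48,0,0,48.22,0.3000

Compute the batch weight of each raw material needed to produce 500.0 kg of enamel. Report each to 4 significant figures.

Batch per 500.0 kg enamel:
  Burnt dolomite: 177.1 kg
  Strontium carbonate: 43.49 kg
  Talc: 264.3 kg
  Wollastonite: 43.31 kg
Total batch = 528.2 kg; LOI loss = 28.21 kg; yield = 94.66%

Each numeric step keeps exact precision at each step; working values are shown, rounded to 4 significant digits, alongside each step — every reported figure is rounded only once. The derived quantities are rebuilt using the weight values for 500.0 kg of glass in full precision (yield, the four compositions, the totals, LOI, net glass mass) as they appear in the question or the answer.
Per-oxide target masses for 500.0 kg enamel:
  SiO2: 37.89% × 500.0 = 189.4 kg
  MgO: 31.35% × 500.0 = 156.8 kg
  SrO: 6.079% × 500.0 = 30.40 kg
  CaO: 24.68% × 500.0 = 123.4 kg
Checking each oxide sum from the weights as reported, relative to the basis at hand (target by target, the sums agree exact up to rounding of places):
  SiO2: 264.3·0.6324 + 43.31·0.5148 = 189.4 kg (target 189.4 kg)
  MgO: 177.1·0.4111 + 264.3·0.3176 = 156.7 kg (target 156.8 kg)
  SrO: 43.49·0.6989 = 30.40 kg (target 30.40 kg)
  CaO: 177.1·0.5789 + 43.31·0.4822 = 123.4 kg (target 123.4 kg)
Auditing the glass mass value: batch total minus LOI = 500.0 kg (the Σ of target masses is 500.0 kg; the stated basis being 500.0 kg — any gap is answer rounding).
Total batch = Σ batch = 528.2 kg; the LOI term Σ batch·LOI equals 28.21 kg; yield: glass divided by total = 94.66%.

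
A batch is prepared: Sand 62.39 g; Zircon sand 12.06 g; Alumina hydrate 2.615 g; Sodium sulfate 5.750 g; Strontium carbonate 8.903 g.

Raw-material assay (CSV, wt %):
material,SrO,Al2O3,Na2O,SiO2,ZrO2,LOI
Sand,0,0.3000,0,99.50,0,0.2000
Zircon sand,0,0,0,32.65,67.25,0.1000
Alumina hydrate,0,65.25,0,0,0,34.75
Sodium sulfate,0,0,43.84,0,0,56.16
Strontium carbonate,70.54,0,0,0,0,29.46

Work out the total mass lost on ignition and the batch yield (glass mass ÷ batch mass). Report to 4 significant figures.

The working math keeps exact precision at all times; in-progress results are displayed rounded to 4 significant figures across the worked steps. Each reported figure takes a single rounding; the derived quantities are computed at full precision (glass mass, yield, the five compositions, ignition loss, the totals) from the batch weights at 84.82 g of glass as set out in the problem or answer text.
LOI of each material in turn:
  Sand: 62.39 × 0.002000 = 0.1248 g
  Zircon sand: 12.06 × 0.001000 = 0.01206 g
  Alumina hydrate: 2.615 × 0.3475 = 0.9087 g
  Sodium sulfate: 5.750 × 0.5616 = 3.229 g
  Strontium carbonate: 8.903 × 0.2946 = 2.623 g
Total LOI = 6.898 g
Glass = batch − LOI = 91.72 − 6.898 = 84.82 g

LOI loss = 6.898 g; glass = 84.82 g; yield = 92.48%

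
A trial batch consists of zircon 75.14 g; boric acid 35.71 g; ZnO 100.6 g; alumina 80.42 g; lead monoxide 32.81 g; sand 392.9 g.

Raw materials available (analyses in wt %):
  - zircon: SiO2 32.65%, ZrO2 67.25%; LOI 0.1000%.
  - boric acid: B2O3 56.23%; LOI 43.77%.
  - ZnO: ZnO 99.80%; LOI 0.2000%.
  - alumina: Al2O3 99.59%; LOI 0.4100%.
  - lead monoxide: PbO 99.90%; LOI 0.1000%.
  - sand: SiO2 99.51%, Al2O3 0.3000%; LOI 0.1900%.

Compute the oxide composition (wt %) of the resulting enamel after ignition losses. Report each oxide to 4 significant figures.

Glass mass = 700.6 g (batch 717.6 − LOI 17.02).
Composition: SiO2 59.31%, PbO 4.679%, B2O3 2.866%, ZnO 14.33%, ZrO2 7.213%, Al2O3 11.60%

Every computation maintains exact precision end to end; mid-chain values appear, rounded to 4 significant figures, across the worked steps — a single rounding produces every reported figure; derived quantities, including six oxide percentages, glass mass, LOI, totals, yield, are computed starting from the weights at 700.6 g of glass in exact precision as set out in the question or the answer.
Oxide masses out of the charge:
  SiO2: 75.14·0.3265 + 392.9·0.9951 = 415.5 g
  PbO: 32.81·0.9990 = 32.78 g
  B2O3: 35.71·0.5623 = 20.08 g
  ZnO: 100.6·0.9980 = 100.4 g
  ZrO2: 75.14·0.6725 = 50.53 g
  Al2O3: 80.42·0.9959 + 392.9·0.003000 = 81.27 g
LOI: 75.14·0.001000 + 35.71·0.4377 + 100.6·0.002000 + 80.42·0.004100 + 32.81·0.001000 + 392.9·0.001900 = 17.02 g
Glass mass = batch − LOI = 717.6 − 17.02 = 700.6 g (the oxide masses sum to this)
percent by weight: oxide/glass ×100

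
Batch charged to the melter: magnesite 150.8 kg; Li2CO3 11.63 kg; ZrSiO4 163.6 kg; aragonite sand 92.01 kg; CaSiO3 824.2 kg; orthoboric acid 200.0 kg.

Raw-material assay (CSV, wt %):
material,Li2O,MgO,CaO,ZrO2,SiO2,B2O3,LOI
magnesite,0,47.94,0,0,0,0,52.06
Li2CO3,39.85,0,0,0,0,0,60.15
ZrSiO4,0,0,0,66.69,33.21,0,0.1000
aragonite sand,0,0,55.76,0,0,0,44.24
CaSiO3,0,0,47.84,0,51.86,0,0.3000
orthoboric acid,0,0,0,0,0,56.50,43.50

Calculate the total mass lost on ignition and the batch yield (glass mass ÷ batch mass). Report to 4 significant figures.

Every computation runs at exact precision in all steps; working values are shown rounded to 4 significant digits at each printed step. Each reported number receives exactly one rounding. The derived quantities, including six oxide percentages, totals, yield, ignition loss, net glass mass, are computed from the batch weights per 1226 kg of glass in full float precision exactly as printed in the problem or answer text.
Loss on ignition, line by line:
  magnesite: 150.8 × 0.5206 = 78.51 kg
  Li2CO3: 11.63 × 0.6015 = 6.995 kg
  ZrSiO4: 163.6 × 0.001000 = 0.1636 kg
  aragonite sand: 92.01 × 0.4424 = 40.71 kg
  CaSiO3: 824.2 × 0.003000 = 2.473 kg
  orthoboric acid: 200.0 × 0.4350 = 87.00 kg
Total LOI = 215.8 kg
Glass = batch − LOI = 1442 − 215.8 = 1226 kg

LOI loss = 215.8 kg; glass = 1226 kg; yield = 85.03%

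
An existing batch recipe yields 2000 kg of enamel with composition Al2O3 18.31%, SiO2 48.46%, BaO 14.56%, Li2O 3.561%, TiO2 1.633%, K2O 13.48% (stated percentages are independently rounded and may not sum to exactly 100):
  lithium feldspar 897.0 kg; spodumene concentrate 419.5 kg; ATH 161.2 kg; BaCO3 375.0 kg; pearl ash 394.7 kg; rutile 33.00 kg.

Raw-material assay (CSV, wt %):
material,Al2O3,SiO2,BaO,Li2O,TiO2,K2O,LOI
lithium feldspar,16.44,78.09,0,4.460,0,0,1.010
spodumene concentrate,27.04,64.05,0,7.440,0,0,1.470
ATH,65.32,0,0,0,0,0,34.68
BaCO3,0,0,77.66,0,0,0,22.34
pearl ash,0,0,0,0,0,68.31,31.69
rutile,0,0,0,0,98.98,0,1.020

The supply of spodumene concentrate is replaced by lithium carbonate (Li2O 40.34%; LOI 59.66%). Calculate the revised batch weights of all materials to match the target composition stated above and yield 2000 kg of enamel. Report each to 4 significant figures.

Working values appear rounded off to 4 significant figures on the page — every computation carries full float precision all the way through — each reported value is rounded just once — derived quantities (six oxide percentages, totals, the yield, LOI, glass mass) are rebuilt from the batch weights on 2000 kg of glass in full float precision as given in the question or the answer.
Oxide-by-oxide targets in 2000 kg enamel:
  Al2O3: 18.31% × 2000 = 366.2 kg
  SiO2: 48.46% × 2000 = 969.2 kg
  BaO: 14.56% × 2000 = 291.2 kg
  Li2O: 3.561% × 2000 = 71.22 kg
  TiO2: 1.633% × 2000 = 32.66 kg
  K2O: 13.48% × 2000 = 269.6 kg
Balance tally, oxide-wise, per the reported batch figures, for the quoted basis mass (sum by sum, the targets are met given rounding of the digits):
  Al2O3: 1241·0.1644 + 248.3·0.6532 = 366.2 kg (target 366.2 kg)
  SiO2: 1241·0.7809 = 969.1 kg (target 969.2 kg)
  BaO: 375.0·0.7766 = 291.2 kg (target 291.2 kg)
  Li2O: 1241·0.04460 + 39.33·0.4034 = 71.21 kg (target 71.22 kg)
  TiO2: 33.00·0.9898 = 32.66 kg (target 32.66 kg)
  K2O: 394.7·0.6831 = 269.6 kg (target 269.6 kg)
Glass-mass sanity pass: net batch after ignition = 2000 kg (summing oxide targets gives 2000 kg; with the basis standing at 2000 kg — rounding explains the deltas).
Total batch = Σ batch = 2331 kg; the LOI term Σ batch·LOI equals 331.3 kg; the yield ratio, glass ÷ batch: 85.79%.

Revised batch per 2000 kg enamel:
  lithium feldspar: 1241 kg
  lithium carbonate: 39.33 kg
  ATH: 248.3 kg
  BaCO3: 375.0 kg
  pearl ash: 394.7 kg
  rutile: 33.00 kg
Total batch = 2331 kg; LOI loss = 331.3 kg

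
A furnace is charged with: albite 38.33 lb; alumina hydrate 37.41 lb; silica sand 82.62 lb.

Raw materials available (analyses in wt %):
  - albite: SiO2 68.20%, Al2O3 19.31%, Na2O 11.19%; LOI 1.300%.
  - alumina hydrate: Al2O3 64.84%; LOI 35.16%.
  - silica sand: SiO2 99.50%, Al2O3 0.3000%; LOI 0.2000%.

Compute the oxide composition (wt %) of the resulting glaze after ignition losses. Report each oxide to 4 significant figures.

Glass mass = 144.5 lb (batch 158.4 − LOI 13.82).
Composition: SiO2 74.96%, Al2O3 22.07%, Na2O 2.967%

The whole derivation maintains full precision at each step — rounding to four significant figures applies to each working value as displayed; a single rounding yields each reported result. Derived quantities (totals, glass mass, yield, LOI, three oxide percentages) are rebuilt at full float precision using the weight values for 144.5 lb of glass precisely as stated by the problem or the answer.
Delivered oxide masses:
  SiO2: 38.33·0.6820 + 82.62·0.9950 = 108.3 lb
  Al2O3: 38.33·0.1931 + 37.41·0.6484 + 82.62·0.003000 = 31.91 lb
  Na2O: 38.33·0.1119 = 4.289 lb
LOI: 38.33·0.01300 + 37.41·0.3516 + 82.62·0.002000 = 13.82 lb
The glass mass, total less LOI, = 158.4 − 13.82 = 144.5 lb (consistent with Σ oxide mass)
each wt % is 100 × oxide ÷ glass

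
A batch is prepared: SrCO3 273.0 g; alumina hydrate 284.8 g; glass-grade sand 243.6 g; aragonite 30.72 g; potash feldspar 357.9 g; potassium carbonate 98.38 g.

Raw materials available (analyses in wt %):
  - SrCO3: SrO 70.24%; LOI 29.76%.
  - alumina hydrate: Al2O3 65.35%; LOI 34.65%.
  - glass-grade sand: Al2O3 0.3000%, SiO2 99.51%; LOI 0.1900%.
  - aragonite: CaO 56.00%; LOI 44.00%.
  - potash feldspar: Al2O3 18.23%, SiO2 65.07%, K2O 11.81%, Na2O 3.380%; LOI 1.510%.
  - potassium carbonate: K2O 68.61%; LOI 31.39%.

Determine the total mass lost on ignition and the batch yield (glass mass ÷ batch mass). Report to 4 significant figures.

LOI loss = 230.2 g; glass = 1058 g; yield = 82.13%

In-progress results are printed, rounded to 4 significant digits, between the steps — the working math maintains full precision throughout — exactly one rounding lands on every reported figure. The derived quantities, including yield, six oxide percentages, totals, net glass mass, LOI, are computed using the weight values for 1058 g of glass in exact precision, as quoted within either problem or answer.
Material-by-material LOI:
  SrCO3: 273.0 × 0.2976 = 81.24 g
  alumina hydrate: 284.8 × 0.3465 = 98.68 g
  glass-grade sand: 243.6 × 0.001900 = 0.4628 g
  aragonite: 30.72 × 0.4400 = 13.52 g
  potash feldspar: 357.9 × 0.01510 = 5.404 g
  potassium carbonate: 98.38 × 0.3139 = 30.88 g
Total LOI = 230.2 g
Glass = batch − LOI = 1288 − 230.2 = 1058 g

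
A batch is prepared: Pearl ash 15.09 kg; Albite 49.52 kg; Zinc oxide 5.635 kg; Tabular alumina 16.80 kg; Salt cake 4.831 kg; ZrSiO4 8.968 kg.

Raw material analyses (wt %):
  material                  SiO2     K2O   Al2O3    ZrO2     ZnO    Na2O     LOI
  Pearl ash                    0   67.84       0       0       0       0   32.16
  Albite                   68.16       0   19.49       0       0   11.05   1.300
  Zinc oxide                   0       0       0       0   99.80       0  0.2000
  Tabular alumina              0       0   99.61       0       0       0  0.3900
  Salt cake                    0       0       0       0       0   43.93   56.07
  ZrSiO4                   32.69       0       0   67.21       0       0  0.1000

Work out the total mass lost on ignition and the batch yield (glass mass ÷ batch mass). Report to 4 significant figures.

Every computation maintains full float precision at every stage — mid-chain values are printed rounded off to 4 significant figures alongside each step; a single rounding produces every reported number — derived quantities (ignition loss, six oxide percentages, net glass mass, yield, totals) are carried in exact precision from the batch weights at 92.55 kg of glass as they appear in either problem or answer.
LOI of each material in turn:
  Pearl ash: 15.09 × 0.3216 = 4.853 kg
  Albite: 49.52 × 0.01300 = 0.6438 kg
  Zinc oxide: 5.635 × 0.002000 = 0.01127 kg
  Tabular alumina: 16.80 × 0.003900 = 0.06552 kg
  Salt cake: 4.831 × 0.5607 = 2.709 kg
  ZrSiO4: 8.968 × 0.001000 = 0.008968 kg
Total LOI = 8.291 kg
Glass = batch − LOI = 100.8 − 8.291 = 92.55 kg

LOI loss = 8.291 kg; glass = 92.55 kg; yield = 91.78%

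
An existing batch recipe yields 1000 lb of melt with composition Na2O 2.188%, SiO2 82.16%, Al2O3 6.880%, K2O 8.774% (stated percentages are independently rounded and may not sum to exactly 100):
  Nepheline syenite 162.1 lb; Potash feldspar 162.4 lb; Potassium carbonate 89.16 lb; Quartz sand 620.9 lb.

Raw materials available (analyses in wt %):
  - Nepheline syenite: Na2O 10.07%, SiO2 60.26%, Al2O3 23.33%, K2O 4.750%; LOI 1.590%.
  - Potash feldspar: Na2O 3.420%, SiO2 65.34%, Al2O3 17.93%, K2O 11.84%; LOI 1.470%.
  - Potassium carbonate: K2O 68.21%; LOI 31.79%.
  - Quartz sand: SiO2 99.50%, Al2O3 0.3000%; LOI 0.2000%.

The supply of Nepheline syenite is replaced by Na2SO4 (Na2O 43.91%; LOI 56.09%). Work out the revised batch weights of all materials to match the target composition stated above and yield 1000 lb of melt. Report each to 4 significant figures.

Mid-chain values appear rounded off to 4 significant digits between the steps. Exact precision is kept in all steps; exactly one rounding lands on every reported figure — the derived quantities (yield, glass mass, the four compositions, LOI, totals) are rebuilt at full float precision from the batch weights on 1000 lb of glass, as written in either problem or answer.
Target masses of each oxide per 1000 lb melt:
  Na2O: 2.188% × 1000 = 21.88 lb
  SiO2: 82.16% × 1000 = 821.6 lb
  Al2O3: 6.880% × 1000 = 68.80 lb
  K2O: 8.774% × 1000 = 87.74 lb
Balance tally, oxide-wise, from the weights as reported, against the basis in use (delivered sums recover each target up to rounding of the answer):
  Na2O: 20.70·0.4391 + 374.0·0.03420 = 21.88 lb (target 21.88 lb)
  SiO2: 374.0·0.6534 + 580.1·0.9950 = 821.6 lb (target 821.6 lb)
  Al2O3: 374.0·0.1793 + 580.1·0.003000 = 68.80 lb (target 68.80 lb)
  K2O: 374.0·0.1184 + 63.71·0.6821 = 87.74 lb (target 87.74 lb)
Glass-mass sanity pass: whole batch net of LOI = 1000 lb (per-oxide target masses sum to 1000 lb; the stated basis being 1000 lb — deltas are rounding alone).
Adding the batch up: Σ batch = 1039 lb; ignition loss, Σ(batch × LOI) = 38.52 lb; yield = glass ÷ total batch = 96.29%.

Revised batch per 1000 lb melt:
  Na2SO4: 20.70 lb
  Potash feldspar: 374.0 lb
  Potassium carbonate: 63.71 lb
  Quartz sand: 580.1 lb
Total batch = 1039 lb; LOI loss = 38.52 lb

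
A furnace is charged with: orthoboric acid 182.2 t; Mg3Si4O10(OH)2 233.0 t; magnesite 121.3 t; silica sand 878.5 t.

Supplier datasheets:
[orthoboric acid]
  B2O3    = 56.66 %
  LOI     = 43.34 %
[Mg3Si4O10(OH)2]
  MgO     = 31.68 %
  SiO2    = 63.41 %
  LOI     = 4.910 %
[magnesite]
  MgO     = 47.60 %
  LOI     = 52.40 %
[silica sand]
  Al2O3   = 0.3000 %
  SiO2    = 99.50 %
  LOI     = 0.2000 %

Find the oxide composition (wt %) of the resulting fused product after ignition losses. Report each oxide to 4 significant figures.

Glass mass = 1259 t (batch 1415 − LOI 155.7).
Composition: MgO 10.45%, Al2O3 0.2093%, SiO2 81.15%, B2O3 8.198%

The whole derivation maintains full precision in all steps. Working values are shown, with 4-significant-digit rounding, at each printed step. Every reported number is rounded a single time; all derived quantities (yield, net glass mass, the four compositions, the totals, ignition loss) are re-derived from the weighed amounts for 1259 t of glass in full float precision as set out in question or answer.
Delivered oxide masses:
  MgO: 233.0·0.3168 + 121.3·0.4760 = 131.6 t
  Al2O3: 878.5·0.003000 = 2.635 t
  SiO2: 233.0·0.6341 + 878.5·0.9950 = 1022 t
  B2O3: 182.2·0.5666 = 103.2 t
LOI: 182.2·0.4334 + 233.0·0.04910 + 121.3·0.5240 + 878.5·0.002000 = 155.7 t
Resulting glass, batch − LOI: 1415 − 155.7 = 1259 t (= Σ oxide masses)
wt % = 100 × oxide mass / glass mass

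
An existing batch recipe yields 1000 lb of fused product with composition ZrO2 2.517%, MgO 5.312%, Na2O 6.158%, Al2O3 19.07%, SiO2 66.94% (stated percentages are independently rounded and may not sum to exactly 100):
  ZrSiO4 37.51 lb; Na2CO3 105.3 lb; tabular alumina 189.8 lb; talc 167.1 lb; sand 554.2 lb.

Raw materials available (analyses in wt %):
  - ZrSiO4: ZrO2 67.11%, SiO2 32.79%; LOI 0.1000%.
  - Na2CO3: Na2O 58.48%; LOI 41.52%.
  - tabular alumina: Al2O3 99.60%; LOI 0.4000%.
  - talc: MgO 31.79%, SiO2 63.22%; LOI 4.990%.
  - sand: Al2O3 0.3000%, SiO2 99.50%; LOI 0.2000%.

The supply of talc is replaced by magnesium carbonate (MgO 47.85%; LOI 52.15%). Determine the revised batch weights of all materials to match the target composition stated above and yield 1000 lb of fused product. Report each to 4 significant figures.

Revised batch per 1000 lb fused product:
  ZrSiO4: 37.51 lb
  Na2CO3: 105.3 lb
  tabular alumina: 189.5 lb
  magnesium carbonate: 111.0 lb
  sand: 660.4 lb
Total batch = 1104 lb; LOI loss = 103.7 lb

Working values are printed rounded to 4 significant digits within the worked lines; each numeric step holds full float precision at every stage. A single rounding finalizes every reported value; the derived quantities are recomputed from the weighed amounts on 1000 lb of glass in full float precision (net glass mass, totals, LOI, five oxide percentages, yield), as written in either problem or answer.
The oxide mass targets at 1000 lb fused product:
  ZrO2: 2.517% × 1000 = 25.17 lb
  MgO: 5.312% × 1000 = 53.12 lb
  Na2O: 6.158% × 1000 = 61.58 lb
  Al2O3: 19.07% × 1000 = 190.7 lb
  SiO2: 66.94% × 1000 = 669.4 lb
Mass-balance tally per oxide given the weights on record, against the basis in use (sum by sum, the targets are met up to rounding of the answer):
  ZrO2: 37.51·0.6711 = 25.17 lb (target 25.17 lb)
  MgO: 111.0·0.4785 = 53.11 lb (target 53.12 lb)
  Na2O: 105.3·0.5848 = 61.58 lb (target 61.58 lb)
  Al2O3: 189.5·0.9960 + 660.4·0.003000 = 190.7 lb (target 190.7 lb)
  SiO2: 37.51·0.3279 + 660.4·0.9950 = 669.4 lb (target 669.4 lb)
Glass mass check: whole batch net of LOI = 1000 lb (the targets, summed, come to 1000 lb; versus the stated basis of 1000 lb — deltas are rounding alone).
Batch total: Σ batch = 1104 lb; Σ batch·LOI gives LOI loss = 103.7 lb; as yield: glass ÷ batch → 90.60%.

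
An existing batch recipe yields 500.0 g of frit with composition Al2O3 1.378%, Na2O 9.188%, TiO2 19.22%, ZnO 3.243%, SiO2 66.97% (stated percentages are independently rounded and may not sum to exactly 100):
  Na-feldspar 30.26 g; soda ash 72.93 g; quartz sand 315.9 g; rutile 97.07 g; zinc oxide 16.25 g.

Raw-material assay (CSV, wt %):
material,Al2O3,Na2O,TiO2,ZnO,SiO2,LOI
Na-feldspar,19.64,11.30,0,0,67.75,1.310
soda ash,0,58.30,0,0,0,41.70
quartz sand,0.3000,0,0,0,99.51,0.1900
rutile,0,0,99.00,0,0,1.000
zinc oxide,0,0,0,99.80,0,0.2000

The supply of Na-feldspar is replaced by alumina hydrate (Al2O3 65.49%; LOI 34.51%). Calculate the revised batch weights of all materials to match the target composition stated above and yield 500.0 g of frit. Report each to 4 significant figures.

Revised batch per 500.0 g frit:
  alumina hydrate: 8.979 g
  soda ash: 78.80 g
  quartz sand: 336.5 g
  rutile: 97.07 g
  zinc oxide: 16.25 g
Total batch = 537.6 g; LOI loss = 37.60 g

All arithmetic maintains full precision at every stage — intermediates appear (rounded to four significant digits) across the worked steps. Every reported figure is rounded just once. The derived quantities are re-derived at full float precision (the yield, LOI, five oxide percentages, totals, net glass mass) from the batch weights for 500.0 g of glass as written in the problem or the answer.
Target masses of each oxide per 500.0 g frit:
  Al2O3: 1.378% × 500.0 = 6.890 g
  Na2O: 9.188% × 500.0 = 45.94 g
  TiO2: 19.22% × 500.0 = 96.10 g
  ZnO: 3.243% × 500.0 = 16.22 g
  SiO2: 66.97% × 500.0 = 334.8 g
Oxide-by-oxide audit per the reported batch figures, against the basis in use (sum by sum, the targets are met inside rounding margins):
  Al2O3: 8.979·0.6549 + 336.5·0.003000 = 6.890 g (target 6.890 g)
  Na2O: 78.80·0.5830 = 45.94 g (target 45.94 g)
  TiO2: 97.07·0.9900 = 96.10 g (target 96.10 g)
  ZnO: 16.25·0.9980 = 16.22 g (target 16.22 g)
  SiO2: 336.5·0.9951 = 334.9 g (target 334.8 g)
Consistency of the glass mass: net batch after ignition = 500.0 g (the targets, summed, come to 500.0 g; versus the stated basis of 500.0 g — gaps are rounding artifacts).
Batch grand total — Σ batch = 537.6 g; ignition loss, Σ(batch × LOI) = 37.60 g; as yield: glass ÷ batch → 93.01%.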